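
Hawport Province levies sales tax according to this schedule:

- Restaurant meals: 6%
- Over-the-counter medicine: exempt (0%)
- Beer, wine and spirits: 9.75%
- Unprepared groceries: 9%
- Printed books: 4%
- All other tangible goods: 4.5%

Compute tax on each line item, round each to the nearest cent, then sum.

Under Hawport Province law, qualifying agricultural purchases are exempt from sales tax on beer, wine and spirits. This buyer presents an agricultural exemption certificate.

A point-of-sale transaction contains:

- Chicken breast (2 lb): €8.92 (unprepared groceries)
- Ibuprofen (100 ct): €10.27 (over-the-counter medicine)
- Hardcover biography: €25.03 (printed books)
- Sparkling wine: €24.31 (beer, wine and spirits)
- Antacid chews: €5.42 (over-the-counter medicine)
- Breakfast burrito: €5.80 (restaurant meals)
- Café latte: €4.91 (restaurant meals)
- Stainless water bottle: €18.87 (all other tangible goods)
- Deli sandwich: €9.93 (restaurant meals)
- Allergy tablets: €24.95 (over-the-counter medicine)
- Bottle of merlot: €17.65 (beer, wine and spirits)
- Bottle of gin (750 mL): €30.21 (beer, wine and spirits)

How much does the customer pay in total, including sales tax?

Chicken breast (2 lb) €8.92: unprepared groceries → 9% → €0.80
Ibuprofen (100 ct) €10.27: over-the-counter medicine → 0% → €0.00
Hardcover biography €25.03: printed books → 4% → €1.00
Sparkling wine €24.31: beer, wine and spirits, buyer-exempt → 0% → €0.00
Antacid chews €5.42: over-the-counter medicine → 0% → €0.00
Breakfast burrito €5.80: restaurant meals → 6% → €0.35
Café latte €4.91: restaurant meals → 6% → €0.29
Stainless water bottle €18.87: all other tangible goods → 4.5% → €0.85
Deli sandwich €9.93: restaurant meals → 6% → €0.60
Allergy tablets €24.95: over-the-counter medicine → 0% → €0.00
Bottle of merlot €17.65: beer, wine and spirits, buyer-exempt → 0% → €0.00
Bottle of gin (750 mL) €30.21: beer, wine and spirits, buyer-exempt → 0% → €0.00
Subtotal = €186.27; tax = €3.89; total due = €190.16

€190.16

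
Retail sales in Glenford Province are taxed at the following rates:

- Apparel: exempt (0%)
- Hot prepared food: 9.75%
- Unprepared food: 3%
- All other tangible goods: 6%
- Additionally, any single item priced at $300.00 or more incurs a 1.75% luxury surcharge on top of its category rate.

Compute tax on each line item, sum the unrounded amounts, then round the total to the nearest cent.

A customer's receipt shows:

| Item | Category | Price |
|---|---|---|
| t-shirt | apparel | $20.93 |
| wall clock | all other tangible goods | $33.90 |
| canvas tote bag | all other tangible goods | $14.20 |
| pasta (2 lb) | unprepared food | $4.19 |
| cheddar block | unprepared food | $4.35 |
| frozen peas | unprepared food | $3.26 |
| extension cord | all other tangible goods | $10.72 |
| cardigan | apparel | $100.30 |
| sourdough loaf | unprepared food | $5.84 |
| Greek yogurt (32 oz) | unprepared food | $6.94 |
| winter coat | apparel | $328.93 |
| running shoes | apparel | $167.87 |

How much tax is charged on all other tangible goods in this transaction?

Wall clock $33.90: all other tangible goods → 6% → $2.034
Canvas tote bag $14.20: all other tangible goods → 6% → $0.852
Extension cord $10.72: all other tangible goods → 6% → $0.6432
Tax on all other tangible goods: unrounded sum = $3.5292 → $3.53

$3.53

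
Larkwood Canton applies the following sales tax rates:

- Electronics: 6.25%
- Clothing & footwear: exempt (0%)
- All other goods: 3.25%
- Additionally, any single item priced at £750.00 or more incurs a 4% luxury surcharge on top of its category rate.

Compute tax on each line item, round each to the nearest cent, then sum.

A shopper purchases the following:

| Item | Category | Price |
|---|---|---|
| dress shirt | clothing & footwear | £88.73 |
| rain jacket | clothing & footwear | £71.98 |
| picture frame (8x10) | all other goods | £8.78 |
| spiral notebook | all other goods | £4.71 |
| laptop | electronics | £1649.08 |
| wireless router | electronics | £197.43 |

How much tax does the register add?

£181.81

Dress shirt £88.73: clothing & footwear → 0% → £0.00
Rain jacket £71.98: clothing & footwear → 0% → £0.00
Picture frame (8x10) £8.78: all other goods → 3.25% → £0.29
Spiral notebook £4.71: all other goods → 3.25% → £0.15
Laptop £1649.08: electronics → 6.25% + 4% surcharge = 10.25% → £169.03
Wireless router £197.43: electronics → 6.25% → £12.34
Total tax = £0.29 + £0.15 + £169.03 + £12.34 = £181.81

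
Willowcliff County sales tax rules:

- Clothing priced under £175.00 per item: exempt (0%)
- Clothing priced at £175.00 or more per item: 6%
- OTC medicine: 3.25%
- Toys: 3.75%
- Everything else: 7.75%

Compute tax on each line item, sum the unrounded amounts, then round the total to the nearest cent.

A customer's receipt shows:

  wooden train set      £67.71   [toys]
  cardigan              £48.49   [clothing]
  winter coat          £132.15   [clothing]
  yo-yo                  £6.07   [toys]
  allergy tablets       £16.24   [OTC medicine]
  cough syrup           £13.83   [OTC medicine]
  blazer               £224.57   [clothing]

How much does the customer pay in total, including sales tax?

Wooden train set £67.71: toys → 3.75% → £2.539125
Cardigan £48.49: clothing, under £175.00 → 0% → £0.00
Winter coat £132.15: clothing, under £175.00 → 0% → £0.00
Yo-yo £6.07: toys → 3.75% → £0.227625
Allergy tablets £16.24: OTC medicine → 3.25% → £0.5278
Cough syrup £13.83: OTC medicine → 3.25% → £0.449475
Blazer £224.57: clothing, £175.00 or more → 6% → £13.4742
Subtotal = £509.06; unrounded tax = £17.218225 → £17.22; total due = £526.28

£526.28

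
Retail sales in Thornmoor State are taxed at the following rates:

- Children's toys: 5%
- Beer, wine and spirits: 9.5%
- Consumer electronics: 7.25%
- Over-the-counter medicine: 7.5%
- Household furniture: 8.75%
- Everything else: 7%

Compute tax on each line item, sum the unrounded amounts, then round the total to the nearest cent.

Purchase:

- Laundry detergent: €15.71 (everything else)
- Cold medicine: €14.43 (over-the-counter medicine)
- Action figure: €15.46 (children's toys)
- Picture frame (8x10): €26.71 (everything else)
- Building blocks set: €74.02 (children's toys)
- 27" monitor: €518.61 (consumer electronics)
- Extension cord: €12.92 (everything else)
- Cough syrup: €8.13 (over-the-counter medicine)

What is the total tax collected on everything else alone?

Laundry detergent €15.71: everything else → 7% → €1.0997
Picture frame (8x10) €26.71: everything else → 7% → €1.8697
Extension cord €12.92: everything else → 7% → €0.9044
Tax on everything else: unrounded sum = €3.8738 → €3.87

€3.87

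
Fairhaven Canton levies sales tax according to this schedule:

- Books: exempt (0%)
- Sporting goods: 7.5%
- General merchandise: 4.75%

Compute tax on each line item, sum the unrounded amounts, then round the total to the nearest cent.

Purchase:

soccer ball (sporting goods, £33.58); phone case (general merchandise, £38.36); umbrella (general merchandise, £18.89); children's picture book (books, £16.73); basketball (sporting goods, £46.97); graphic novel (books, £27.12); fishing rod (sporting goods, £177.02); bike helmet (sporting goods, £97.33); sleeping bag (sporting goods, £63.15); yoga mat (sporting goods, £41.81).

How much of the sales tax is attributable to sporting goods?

£34.49

Soccer ball £33.58: sporting goods → 7.5% → £2.5185
Basketball £46.97: sporting goods → 7.5% → £3.52275
Fishing rod £177.02: sporting goods → 7.5% → £13.2765
Bike helmet £97.33: sporting goods → 7.5% → £7.29975
Sleeping bag £63.15: sporting goods → 7.5% → £4.73625
Yoga mat £41.81: sporting goods → 7.5% → £3.13575
Tax on sporting goods: unrounded sum = £34.4895 → £34.49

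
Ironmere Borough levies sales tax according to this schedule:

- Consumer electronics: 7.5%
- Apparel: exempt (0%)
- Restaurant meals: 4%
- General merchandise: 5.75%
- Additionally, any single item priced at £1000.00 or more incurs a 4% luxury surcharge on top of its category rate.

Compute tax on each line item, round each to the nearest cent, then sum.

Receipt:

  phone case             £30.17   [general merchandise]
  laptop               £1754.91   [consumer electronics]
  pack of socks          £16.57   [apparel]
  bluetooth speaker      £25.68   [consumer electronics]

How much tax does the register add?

£205.47

Phone case £30.17: general merchandise → 5.75% → £1.73
Laptop £1754.91: consumer electronics → 7.5% + 4% surcharge = 11.5% → £201.81
Pack of socks £16.57: apparel → 0% → £0.00
Bluetooth speaker £25.68: consumer electronics → 7.5% → £1.93
Total tax = £1.73 + £201.81 + £1.93 = £205.47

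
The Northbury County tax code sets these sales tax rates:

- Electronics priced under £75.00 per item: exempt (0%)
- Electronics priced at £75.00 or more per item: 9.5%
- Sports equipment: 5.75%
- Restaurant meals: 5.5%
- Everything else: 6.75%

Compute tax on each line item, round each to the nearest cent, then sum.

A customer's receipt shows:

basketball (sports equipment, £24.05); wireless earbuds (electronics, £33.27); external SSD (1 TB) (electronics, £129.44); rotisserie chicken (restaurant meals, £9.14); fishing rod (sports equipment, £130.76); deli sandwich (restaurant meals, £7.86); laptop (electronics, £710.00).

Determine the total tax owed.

Basketball £24.05: sports equipment → 5.75% → £1.38
Wireless earbuds £33.27: electronics, under £75.00 → 0% → £0.00
External SSD (1 TB) £129.44: electronics, £75.00 or more → 9.5% → £12.30
Rotisserie chicken £9.14: restaurant meals → 5.5% → £0.50
Fishing rod £130.76: sports equipment → 5.75% → £7.52
Deli sandwich £7.86: restaurant meals → 5.5% → £0.43
Laptop £710.00: electronics, £75.00 or more → 9.5% → £67.45
Total tax = £1.38 + £12.30 + £0.50 + £7.52 + £0.43 + £67.45 = £89.58

£89.58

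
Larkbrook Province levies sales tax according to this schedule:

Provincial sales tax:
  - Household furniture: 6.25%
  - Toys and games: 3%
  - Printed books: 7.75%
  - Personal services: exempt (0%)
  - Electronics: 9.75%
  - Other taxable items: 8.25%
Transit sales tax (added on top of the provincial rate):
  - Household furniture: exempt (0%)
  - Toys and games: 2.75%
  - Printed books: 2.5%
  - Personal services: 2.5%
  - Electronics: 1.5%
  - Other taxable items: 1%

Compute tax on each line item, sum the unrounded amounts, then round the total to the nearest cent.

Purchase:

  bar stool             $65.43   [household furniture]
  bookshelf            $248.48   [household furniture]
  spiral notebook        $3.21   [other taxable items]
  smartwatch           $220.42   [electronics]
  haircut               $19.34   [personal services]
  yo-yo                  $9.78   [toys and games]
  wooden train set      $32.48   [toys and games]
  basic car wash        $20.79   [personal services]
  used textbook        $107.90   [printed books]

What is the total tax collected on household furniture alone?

Bar stool $65.43: household furniture → 6.25% + 0% transit = 6.25% → $4.089375
Bookshelf $248.48: household furniture → 6.25% + 0% transit = 6.25% → $15.53
Tax on household furniture: unrounded sum = $19.619375 → $19.62

$19.62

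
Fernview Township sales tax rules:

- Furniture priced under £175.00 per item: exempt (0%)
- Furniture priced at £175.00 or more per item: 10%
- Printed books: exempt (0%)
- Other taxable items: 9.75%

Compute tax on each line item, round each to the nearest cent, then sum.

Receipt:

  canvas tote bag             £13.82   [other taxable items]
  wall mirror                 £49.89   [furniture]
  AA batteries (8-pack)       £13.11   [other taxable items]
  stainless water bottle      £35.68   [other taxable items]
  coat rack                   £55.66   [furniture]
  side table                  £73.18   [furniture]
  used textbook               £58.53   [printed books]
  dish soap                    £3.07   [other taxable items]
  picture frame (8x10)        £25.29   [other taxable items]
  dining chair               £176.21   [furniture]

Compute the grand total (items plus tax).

Canvas tote bag £13.82: other taxable items → 9.75% → £1.35
Wall mirror £49.89: furniture, under £175.00 → 0% → £0.00
AA batteries (8-pack) £13.11: other taxable items → 9.75% → £1.28
Stainless water bottle £35.68: other taxable items → 9.75% → £3.48
Coat rack £55.66: furniture, under £175.00 → 0% → £0.00
Side table £73.18: furniture, under £175.00 → 0% → £0.00
Used textbook £58.53: printed books → 0% → £0.00
Dish soap £3.07: other taxable items → 9.75% → £0.30
Picture frame (8x10) £25.29: other taxable items → 9.75% → £2.47
Dining chair £176.21: furniture, £175.00 or more → 10% → £17.62
Subtotal = £504.44; tax = £26.50; total due = £530.94

£530.94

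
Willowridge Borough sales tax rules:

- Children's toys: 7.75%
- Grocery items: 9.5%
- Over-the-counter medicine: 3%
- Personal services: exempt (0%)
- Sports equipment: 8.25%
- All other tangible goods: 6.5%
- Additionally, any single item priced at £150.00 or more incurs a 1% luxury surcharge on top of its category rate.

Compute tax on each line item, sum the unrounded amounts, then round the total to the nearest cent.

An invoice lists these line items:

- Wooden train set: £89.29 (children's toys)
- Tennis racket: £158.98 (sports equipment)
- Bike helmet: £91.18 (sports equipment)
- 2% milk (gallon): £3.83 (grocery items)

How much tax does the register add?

£29.51

Wooden train set £89.29: children's toys → 7.75% → £6.919975
Tennis racket £158.98: sports equipment → 8.25% + 1% surcharge = 9.25% → £14.70565
Bike helmet £91.18: sports equipment → 8.25% → £7.52235
2% milk (gallon) £3.83: grocery items → 9.5% → £0.36385
Unrounded tax sum = £29.511825 → £29.51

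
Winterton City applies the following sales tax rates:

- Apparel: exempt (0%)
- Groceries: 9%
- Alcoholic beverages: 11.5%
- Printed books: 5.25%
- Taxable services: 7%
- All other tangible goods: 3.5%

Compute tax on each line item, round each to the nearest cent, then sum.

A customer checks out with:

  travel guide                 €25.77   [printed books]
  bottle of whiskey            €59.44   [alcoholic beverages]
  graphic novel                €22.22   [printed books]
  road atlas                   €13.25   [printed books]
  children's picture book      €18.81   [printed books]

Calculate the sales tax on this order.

Travel guide €25.77: printed books → 5.25% → €1.35
Bottle of whiskey €59.44: alcoholic beverages → 11.5% → €6.84
Graphic novel €22.22: printed books → 5.25% → €1.17
Road atlas €13.25: printed books → 5.25% → €0.70
Children's picture book €18.81: printed books → 5.25% → €0.99
Total tax = €1.35 + €6.84 + €1.17 + €0.70 + €0.99 = €11.05

€11.05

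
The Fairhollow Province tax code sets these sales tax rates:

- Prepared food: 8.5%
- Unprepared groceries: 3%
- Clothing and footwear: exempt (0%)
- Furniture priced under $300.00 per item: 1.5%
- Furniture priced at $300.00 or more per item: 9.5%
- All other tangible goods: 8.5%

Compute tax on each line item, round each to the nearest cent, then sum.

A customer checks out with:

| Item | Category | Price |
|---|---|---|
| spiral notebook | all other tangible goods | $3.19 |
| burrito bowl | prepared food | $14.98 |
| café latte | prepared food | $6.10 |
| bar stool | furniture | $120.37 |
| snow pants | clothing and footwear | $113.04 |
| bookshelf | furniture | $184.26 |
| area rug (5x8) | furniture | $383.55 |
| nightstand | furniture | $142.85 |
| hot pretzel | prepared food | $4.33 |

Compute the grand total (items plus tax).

Spiral notebook $3.19: all other tangible goods → 8.5% → $0.27
Burrito bowl $14.98: prepared food → 8.5% → $1.27
Café latte $6.10: prepared food → 8.5% → $0.52
Bar stool $120.37: furniture, under $300.00 → 1.5% → $1.81
Snow pants $113.04: clothing and footwear → 0% → $0.00
Bookshelf $184.26: furniture, under $300.00 → 1.5% → $2.76
Area rug (5x8) $383.55: furniture, $300.00 or more → 9.5% → $36.44
Nightstand $142.85: furniture, under $300.00 → 1.5% → $2.14
Hot pretzel $4.33: prepared food → 8.5% → $0.37
Subtotal = $972.67; tax = $45.58; total due = $1018.25

$1018.25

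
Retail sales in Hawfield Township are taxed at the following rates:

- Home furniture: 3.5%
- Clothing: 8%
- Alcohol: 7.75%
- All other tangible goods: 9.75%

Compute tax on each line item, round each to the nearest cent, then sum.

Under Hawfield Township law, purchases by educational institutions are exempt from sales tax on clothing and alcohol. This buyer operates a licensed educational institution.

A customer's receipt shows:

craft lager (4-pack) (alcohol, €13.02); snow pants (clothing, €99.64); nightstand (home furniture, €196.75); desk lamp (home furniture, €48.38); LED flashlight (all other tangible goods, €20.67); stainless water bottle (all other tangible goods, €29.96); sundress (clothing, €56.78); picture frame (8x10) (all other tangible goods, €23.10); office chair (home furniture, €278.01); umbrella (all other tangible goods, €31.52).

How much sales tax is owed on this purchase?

Craft lager (4-pack) €13.02: alcohol, buyer-exempt → 0% → €0.00
Snow pants €99.64: clothing, buyer-exempt → 0% → €0.00
Nightstand €196.75: home furniture → 3.5% → €6.89
Desk lamp €48.38: home furniture → 3.5% → €1.69
LED flashlight €20.67: all other tangible goods → 9.75% → €2.02
Stainless water bottle €29.96: all other tangible goods → 9.75% → €2.92
Sundress €56.78: clothing, buyer-exempt → 0% → €0.00
Picture frame (8x10) €23.10: all other tangible goods → 9.75% → €2.25
Office chair €278.01: home furniture → 3.5% → €9.73
Umbrella €31.52: all other tangible goods → 9.75% → €3.07
Total tax = €6.89 + €1.69 + €2.02 + €2.92 + €2.25 + €9.73 + €3.07 = €28.57

€28.57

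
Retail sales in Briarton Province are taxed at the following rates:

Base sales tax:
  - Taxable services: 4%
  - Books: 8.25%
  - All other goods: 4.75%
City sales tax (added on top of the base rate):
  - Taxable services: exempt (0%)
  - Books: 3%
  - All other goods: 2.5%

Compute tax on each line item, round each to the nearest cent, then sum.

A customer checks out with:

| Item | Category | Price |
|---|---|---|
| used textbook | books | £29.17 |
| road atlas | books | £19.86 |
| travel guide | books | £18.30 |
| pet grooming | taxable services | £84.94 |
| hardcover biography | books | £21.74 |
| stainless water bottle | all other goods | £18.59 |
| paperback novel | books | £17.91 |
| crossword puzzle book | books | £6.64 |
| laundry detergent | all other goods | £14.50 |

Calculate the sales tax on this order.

Used textbook £29.17: books → 8.25% + 3% city = 11.25% → £3.28
Road atlas £19.86: books → 8.25% + 3% city = 11.25% → £2.23
Travel guide £18.30: books → 8.25% + 3% city = 11.25% → £2.06
Pet grooming £84.94: taxable services → 4% + 0% city = 4% → £3.40
Hardcover biography £21.74: books → 8.25% + 3% city = 11.25% → £2.45
Stainless water bottle £18.59: all other goods → 4.75% + 2.5% city = 7.25% → £1.35
Paperback novel £17.91: books → 8.25% + 3% city = 11.25% → £2.01
Crossword puzzle book £6.64: books → 8.25% + 3% city = 11.25% → £0.75
Laundry detergent £14.50: all other goods → 4.75% + 2.5% city = 7.25% → £1.05
Total tax = £3.28 + £2.23 + £2.06 + £3.40 + £2.45 + £1.35 + £2.01 + £0.75 + £1.05 = £18.58

£18.58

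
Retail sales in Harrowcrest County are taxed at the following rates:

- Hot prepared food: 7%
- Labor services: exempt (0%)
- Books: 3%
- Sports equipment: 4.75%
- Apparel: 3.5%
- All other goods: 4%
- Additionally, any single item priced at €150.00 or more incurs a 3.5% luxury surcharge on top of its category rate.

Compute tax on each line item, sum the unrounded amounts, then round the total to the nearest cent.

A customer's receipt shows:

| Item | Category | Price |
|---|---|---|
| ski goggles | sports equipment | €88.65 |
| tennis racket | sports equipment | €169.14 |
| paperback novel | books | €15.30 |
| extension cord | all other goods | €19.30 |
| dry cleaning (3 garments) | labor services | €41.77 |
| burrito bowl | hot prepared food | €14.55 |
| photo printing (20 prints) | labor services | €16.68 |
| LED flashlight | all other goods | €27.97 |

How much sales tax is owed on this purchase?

Ski goggles €88.65: sports equipment → 4.75% → €4.210875
Tennis racket €169.14: sports equipment → 4.75% + 3.5% surcharge = 8.25% → €13.95405
Paperback novel €15.30: books → 3% → €0.459
Extension cord €19.30: all other goods → 4% → €0.772
Dry cleaning (3 garments) €41.77: labor services → 0% → €0.00
Burrito bowl €14.55: hot prepared food → 7% → €1.0185
Photo printing (20 prints) €16.68: labor services → 0% → €0.00
LED flashlight €27.97: all other goods → 4% → €1.1188
Unrounded tax sum = €21.533225 → €21.53

€21.53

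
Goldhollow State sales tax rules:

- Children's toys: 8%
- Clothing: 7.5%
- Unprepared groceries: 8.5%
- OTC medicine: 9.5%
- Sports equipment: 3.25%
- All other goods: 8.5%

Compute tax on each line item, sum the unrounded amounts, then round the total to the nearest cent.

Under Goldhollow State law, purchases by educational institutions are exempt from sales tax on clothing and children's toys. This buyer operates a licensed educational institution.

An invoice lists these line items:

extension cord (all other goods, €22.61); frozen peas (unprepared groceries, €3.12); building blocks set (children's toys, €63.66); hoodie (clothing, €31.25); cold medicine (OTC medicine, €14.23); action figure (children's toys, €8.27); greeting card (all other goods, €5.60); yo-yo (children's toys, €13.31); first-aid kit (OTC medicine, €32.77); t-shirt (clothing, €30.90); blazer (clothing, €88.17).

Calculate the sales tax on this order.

€7.13

Extension cord €22.61: all other goods → 8.5% → €1.92185
Frozen peas €3.12: unprepared groceries → 8.5% → €0.2652
Building blocks set €63.66: children's toys, buyer-exempt → 0% → €0.00
Hoodie €31.25: clothing, buyer-exempt → 0% → €0.00
Cold medicine €14.23: OTC medicine → 9.5% → €1.35185
Action figure €8.27: children's toys, buyer-exempt → 0% → €0.00
Greeting card €5.60: all other goods → 8.5% → €0.476
Yo-yo €13.31: children's toys, buyer-exempt → 0% → €0.00
First-aid kit €32.77: OTC medicine → 9.5% → €3.11315
T-shirt €30.90: clothing, buyer-exempt → 0% → €0.00
Blazer €88.17: clothing, buyer-exempt → 0% → €0.00
Unrounded tax sum = €7.12805 → €7.13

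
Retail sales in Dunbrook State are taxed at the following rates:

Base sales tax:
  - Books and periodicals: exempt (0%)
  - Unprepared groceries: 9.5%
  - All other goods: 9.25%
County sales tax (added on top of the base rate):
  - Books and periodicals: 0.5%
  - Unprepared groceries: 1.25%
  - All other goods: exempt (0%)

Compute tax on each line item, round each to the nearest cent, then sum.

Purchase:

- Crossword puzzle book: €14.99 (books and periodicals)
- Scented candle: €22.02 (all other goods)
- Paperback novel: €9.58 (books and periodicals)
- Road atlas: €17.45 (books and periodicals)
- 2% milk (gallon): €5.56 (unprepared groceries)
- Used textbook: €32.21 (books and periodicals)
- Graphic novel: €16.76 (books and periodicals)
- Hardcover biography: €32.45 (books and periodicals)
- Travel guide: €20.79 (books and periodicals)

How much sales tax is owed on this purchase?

Crossword puzzle book €14.99: books and periodicals → 0% + 0.5% county = 0.5% → €0.07
Scented candle €22.02: all other goods → 9.25% + 0% county = 9.25% → €2.04
Paperback novel €9.58: books and periodicals → 0% + 0.5% county = 0.5% → €0.05
Road atlas €17.45: books and periodicals → 0% + 0.5% county = 0.5% → €0.09
2% milk (gallon) €5.56: unprepared groceries → 9.5% + 1.25% county = 10.75% → €0.60
Used textbook €32.21: books and periodicals → 0% + 0.5% county = 0.5% → €0.16
Graphic novel €16.76: books and periodicals → 0% + 0.5% county = 0.5% → €0.08
Hardcover biography €32.45: books and periodicals → 0% + 0.5% county = 0.5% → €0.16
Travel guide €20.79: books and periodicals → 0% + 0.5% county = 0.5% → €0.10
Total tax = €0.07 + €2.04 + €0.05 + €0.09 + €0.60 + €0.16 + €0.08 + €0.16 + €0.10 = €3.35

€3.35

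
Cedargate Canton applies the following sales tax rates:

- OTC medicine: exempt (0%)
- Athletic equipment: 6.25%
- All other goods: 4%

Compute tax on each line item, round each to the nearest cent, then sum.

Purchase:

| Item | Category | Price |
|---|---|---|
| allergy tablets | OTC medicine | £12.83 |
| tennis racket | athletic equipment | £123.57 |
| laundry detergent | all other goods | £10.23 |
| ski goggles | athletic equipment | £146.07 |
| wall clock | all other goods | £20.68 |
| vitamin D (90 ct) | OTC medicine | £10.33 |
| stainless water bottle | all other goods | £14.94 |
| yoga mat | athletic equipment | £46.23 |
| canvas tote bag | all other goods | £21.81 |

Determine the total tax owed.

Allergy tablets £12.83: OTC medicine → 0% → £0.00
Tennis racket £123.57: athletic equipment → 6.25% → £7.72
Laundry detergent £10.23: all other goods → 4% → £0.41
Ski goggles £146.07: athletic equipment → 6.25% → £9.13
Wall clock £20.68: all other goods → 4% → £0.83
Vitamin D (90 ct) £10.33: OTC medicine → 0% → £0.00
Stainless water bottle £14.94: all other goods → 4% → £0.60
Yoga mat £46.23: athletic equipment → 6.25% → £2.89
Canvas tote bag £21.81: all other goods → 4% → £0.87
Total tax = £7.72 + £0.41 + £9.13 + £0.83 + £0.60 + £2.89 + £0.87 = £22.45

£22.45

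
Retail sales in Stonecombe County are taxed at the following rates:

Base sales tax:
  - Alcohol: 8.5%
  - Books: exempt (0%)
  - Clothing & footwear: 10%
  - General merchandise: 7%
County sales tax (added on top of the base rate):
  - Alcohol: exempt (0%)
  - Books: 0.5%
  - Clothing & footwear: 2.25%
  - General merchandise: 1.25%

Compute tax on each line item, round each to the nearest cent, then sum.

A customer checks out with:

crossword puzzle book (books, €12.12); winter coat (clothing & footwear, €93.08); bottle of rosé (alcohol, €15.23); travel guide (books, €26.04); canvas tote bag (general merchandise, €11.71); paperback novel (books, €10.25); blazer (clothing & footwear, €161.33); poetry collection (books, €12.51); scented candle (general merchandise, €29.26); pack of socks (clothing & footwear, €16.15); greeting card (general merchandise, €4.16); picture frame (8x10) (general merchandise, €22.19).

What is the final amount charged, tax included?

€454.31

Crossword puzzle book €12.12: books → 0% + 0.5% county = 0.5% → €0.06
Winter coat €93.08: clothing & footwear → 10% + 2.25% county = 12.25% → €11.40
Bottle of rosé €15.23: alcohol → 8.5% + 0% county = 8.5% → €1.29
Travel guide €26.04: books → 0% + 0.5% county = 0.5% → €0.13
Canvas tote bag €11.71: general merchandise → 7% + 1.25% county = 8.25% → €0.97
Paperback novel €10.25: books → 0% + 0.5% county = 0.5% → €0.05
Blazer €161.33: clothing & footwear → 10% + 2.25% county = 12.25% → €19.76
Poetry collection €12.51: books → 0% + 0.5% county = 0.5% → €0.06
Scented candle €29.26: general merchandise → 7% + 1.25% county = 8.25% → €2.41
Pack of socks €16.15: clothing & footwear → 10% + 2.25% county = 12.25% → €1.98
Greeting card €4.16: general merchandise → 7% + 1.25% county = 8.25% → €0.34
Picture frame (8x10) €22.19: general merchandise → 7% + 1.25% county = 8.25% → €1.83
Subtotal = €414.03; tax = €40.28; total due = €454.31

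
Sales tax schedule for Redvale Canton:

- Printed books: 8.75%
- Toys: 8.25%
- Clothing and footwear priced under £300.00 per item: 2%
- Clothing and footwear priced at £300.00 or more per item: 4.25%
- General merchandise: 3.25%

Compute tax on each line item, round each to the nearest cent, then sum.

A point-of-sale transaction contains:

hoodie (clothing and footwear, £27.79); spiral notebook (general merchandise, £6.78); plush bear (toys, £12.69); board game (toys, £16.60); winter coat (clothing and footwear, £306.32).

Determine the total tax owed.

£16.22

Hoodie £27.79: clothing and footwear, under £300.00 → 2% → £0.56
Spiral notebook £6.78: general merchandise → 3.25% → £0.22
Plush bear £12.69: toys → 8.25% → £1.05
Board game £16.60: toys → 8.25% → £1.37
Winter coat £306.32: clothing and footwear, £300.00 or more → 4.25% → £13.02
Total tax = £0.56 + £0.22 + £1.05 + £1.37 + £13.02 = £16.22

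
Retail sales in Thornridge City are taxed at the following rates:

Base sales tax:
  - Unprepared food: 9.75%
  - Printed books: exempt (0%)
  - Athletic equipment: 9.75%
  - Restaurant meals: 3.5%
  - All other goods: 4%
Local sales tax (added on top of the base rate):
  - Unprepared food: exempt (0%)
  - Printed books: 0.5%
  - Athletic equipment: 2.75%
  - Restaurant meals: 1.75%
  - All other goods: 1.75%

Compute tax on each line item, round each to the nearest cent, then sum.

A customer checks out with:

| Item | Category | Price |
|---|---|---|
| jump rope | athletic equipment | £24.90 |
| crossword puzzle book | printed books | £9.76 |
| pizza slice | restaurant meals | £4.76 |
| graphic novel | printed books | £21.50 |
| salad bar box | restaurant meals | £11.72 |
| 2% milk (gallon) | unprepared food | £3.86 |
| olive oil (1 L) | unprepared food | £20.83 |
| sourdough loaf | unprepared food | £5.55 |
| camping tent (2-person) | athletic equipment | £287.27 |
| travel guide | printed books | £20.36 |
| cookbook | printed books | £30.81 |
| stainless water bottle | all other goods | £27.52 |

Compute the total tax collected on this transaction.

Jump rope £24.90: athletic equipment → 9.75% + 2.75% local = 12.5% → £3.11
Crossword puzzle book £9.76: printed books → 0% + 0.5% local = 0.5% → £0.05
Pizza slice £4.76: restaurant meals → 3.5% + 1.75% local = 5.25% → £0.25
Graphic novel £21.50: printed books → 0% + 0.5% local = 0.5% → £0.11
Salad bar box £11.72: restaurant meals → 3.5% + 1.75% local = 5.25% → £0.62
2% milk (gallon) £3.86: unprepared food → 9.75% + 0% local = 9.75% → £0.38
Olive oil (1 L) £20.83: unprepared food → 9.75% + 0% local = 9.75% → £2.03
Sourdough loaf £5.55: unprepared food → 9.75% + 0% local = 9.75% → £0.54
Camping tent (2-person) £287.27: athletic equipment → 9.75% + 2.75% local = 12.5% → £35.91
Travel guide £20.36: printed books → 0% + 0.5% local = 0.5% → £0.10
Cookbook £30.81: printed books → 0% + 0.5% local = 0.5% → £0.15
Stainless water bottle £27.52: all other goods → 4% + 1.75% local = 5.75% → £1.58
Total tax = £3.11 + £0.05 + £0.25 + £0.11 + £0.62 + £0.38 + £2.03 + £0.54 + £35.91 + £0.10 + £0.15 + £1.58 = £44.83

£44.83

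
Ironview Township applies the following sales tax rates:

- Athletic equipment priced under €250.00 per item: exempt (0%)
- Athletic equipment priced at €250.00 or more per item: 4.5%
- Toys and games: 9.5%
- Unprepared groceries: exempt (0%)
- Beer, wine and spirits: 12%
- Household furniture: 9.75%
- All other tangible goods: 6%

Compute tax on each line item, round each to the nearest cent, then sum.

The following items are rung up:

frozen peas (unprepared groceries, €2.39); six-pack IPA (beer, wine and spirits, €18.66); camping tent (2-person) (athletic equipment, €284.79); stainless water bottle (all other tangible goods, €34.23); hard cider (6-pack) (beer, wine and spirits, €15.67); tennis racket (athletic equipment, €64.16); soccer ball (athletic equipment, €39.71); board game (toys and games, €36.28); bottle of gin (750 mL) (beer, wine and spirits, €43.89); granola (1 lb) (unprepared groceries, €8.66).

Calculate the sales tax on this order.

Frozen peas €2.39: unprepared groceries → 0% → €0.00
Six-pack IPA €18.66: beer, wine and spirits → 12% → €2.24
Camping tent (2-person) €284.79: athletic equipment, €250.00 or more → 4.5% → €12.82
Stainless water bottle €34.23: all other tangible goods → 6% → €2.05
Hard cider (6-pack) €15.67: beer, wine and spirits → 12% → €1.88
Tennis racket €64.16: athletic equipment, under €250.00 → 0% → €0.00
Soccer ball €39.71: athletic equipment, under €250.00 → 0% → €0.00
Board game €36.28: toys and games → 9.5% → €3.45
Bottle of gin (750 mL) €43.89: beer, wine and spirits → 12% → €5.27
Granola (1 lb) €8.66: unprepared groceries → 0% → €0.00
Total tax = €2.24 + €12.82 + €2.05 + €1.88 + €3.45 + €5.27 = €27.71

€27.71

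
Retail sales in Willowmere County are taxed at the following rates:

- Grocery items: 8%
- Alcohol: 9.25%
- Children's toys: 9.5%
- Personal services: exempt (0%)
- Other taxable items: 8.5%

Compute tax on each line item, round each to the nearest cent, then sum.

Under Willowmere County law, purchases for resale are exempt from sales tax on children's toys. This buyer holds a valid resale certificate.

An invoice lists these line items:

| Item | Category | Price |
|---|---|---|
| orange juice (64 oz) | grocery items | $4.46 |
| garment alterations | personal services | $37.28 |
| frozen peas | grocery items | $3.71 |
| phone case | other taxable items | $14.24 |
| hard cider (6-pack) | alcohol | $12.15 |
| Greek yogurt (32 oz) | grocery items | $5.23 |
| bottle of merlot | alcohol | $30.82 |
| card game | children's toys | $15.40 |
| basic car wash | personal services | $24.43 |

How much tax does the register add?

$6.26

Orange juice (64 oz) $4.46: grocery items → 8% → $0.36
Garment alterations $37.28: personal services → 0% → $0.00
Frozen peas $3.71: grocery items → 8% → $0.30
Phone case $14.24: other taxable items → 8.5% → $1.21
Hard cider (6-pack) $12.15: alcohol → 9.25% → $1.12
Greek yogurt (32 oz) $5.23: grocery items → 8% → $0.42
Bottle of merlot $30.82: alcohol → 9.25% → $2.85
Card game $15.40: children's toys, buyer-exempt → 0% → $0.00
Basic car wash $24.43: personal services → 0% → $0.00
Total tax = $0.36 + $0.30 + $1.21 + $1.12 + $0.42 + $2.85 = $6.26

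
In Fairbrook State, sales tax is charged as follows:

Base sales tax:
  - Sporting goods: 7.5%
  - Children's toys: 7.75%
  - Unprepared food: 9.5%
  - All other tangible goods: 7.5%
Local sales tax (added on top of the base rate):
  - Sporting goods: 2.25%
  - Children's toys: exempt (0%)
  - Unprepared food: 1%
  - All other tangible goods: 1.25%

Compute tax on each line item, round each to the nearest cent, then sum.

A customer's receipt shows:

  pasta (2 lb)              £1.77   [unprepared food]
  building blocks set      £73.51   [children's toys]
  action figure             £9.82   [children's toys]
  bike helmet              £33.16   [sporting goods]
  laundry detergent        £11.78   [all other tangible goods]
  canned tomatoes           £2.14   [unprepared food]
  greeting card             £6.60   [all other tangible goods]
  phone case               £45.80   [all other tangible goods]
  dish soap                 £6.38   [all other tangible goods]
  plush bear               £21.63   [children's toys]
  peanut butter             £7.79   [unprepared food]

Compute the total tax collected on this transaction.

£18.78

Pasta (2 lb) £1.77: unprepared food → 9.5% + 1% local = 10.5% → £0.19
Building blocks set £73.51: children's toys → 7.75% + 0% local = 7.75% → £5.70
Action figure £9.82: children's toys → 7.75% + 0% local = 7.75% → £0.76
Bike helmet £33.16: sporting goods → 7.5% + 2.25% local = 9.75% → £3.23
Laundry detergent £11.78: all other tangible goods → 7.5% + 1.25% local = 8.75% → £1.03
Canned tomatoes £2.14: unprepared food → 9.5% + 1% local = 10.5% → £0.22
Greeting card £6.60: all other tangible goods → 7.5% + 1.25% local = 8.75% → £0.58
Phone case £45.80: all other tangible goods → 7.5% + 1.25% local = 8.75% → £4.01
Dish soap £6.38: all other tangible goods → 7.5% + 1.25% local = 8.75% → £0.56
Plush bear £21.63: children's toys → 7.75% + 0% local = 7.75% → £1.68
Peanut butter £7.79: unprepared food → 9.5% + 1% local = 10.5% → £0.82
Total tax = £0.19 + £5.70 + £0.76 + £3.23 + £1.03 + £0.22 + £0.58 + £4.01 + £0.56 + £1.68 + £0.82 = £18.78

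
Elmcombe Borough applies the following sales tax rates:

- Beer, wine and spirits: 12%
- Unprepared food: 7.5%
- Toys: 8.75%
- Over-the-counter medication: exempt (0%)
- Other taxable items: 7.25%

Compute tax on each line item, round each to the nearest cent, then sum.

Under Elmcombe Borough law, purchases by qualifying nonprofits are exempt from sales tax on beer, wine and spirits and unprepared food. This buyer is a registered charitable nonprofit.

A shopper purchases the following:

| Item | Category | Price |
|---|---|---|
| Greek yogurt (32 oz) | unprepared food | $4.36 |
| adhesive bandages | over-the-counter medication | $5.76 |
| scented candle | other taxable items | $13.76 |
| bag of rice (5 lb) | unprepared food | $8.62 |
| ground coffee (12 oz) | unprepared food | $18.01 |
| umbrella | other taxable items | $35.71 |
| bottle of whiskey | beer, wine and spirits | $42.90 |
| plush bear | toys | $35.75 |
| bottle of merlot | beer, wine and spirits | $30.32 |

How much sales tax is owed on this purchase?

$6.72

Greek yogurt (32 oz) $4.36: unprepared food, buyer-exempt → 0% → $0.00
Adhesive bandages $5.76: over-the-counter medication → 0% → $0.00
Scented candle $13.76: other taxable items → 7.25% → $1.00
Bag of rice (5 lb) $8.62: unprepared food, buyer-exempt → 0% → $0.00
Ground coffee (12 oz) $18.01: unprepared food, buyer-exempt → 0% → $0.00
Umbrella $35.71: other taxable items → 7.25% → $2.59
Bottle of whiskey $42.90: beer, wine and spirits, buyer-exempt → 0% → $0.00
Plush bear $35.75: toys → 8.75% → $3.13
Bottle of merlot $30.32: beer, wine and spirits, buyer-exempt → 0% → $0.00
Total tax = $1.00 + $2.59 + $3.13 = $6.72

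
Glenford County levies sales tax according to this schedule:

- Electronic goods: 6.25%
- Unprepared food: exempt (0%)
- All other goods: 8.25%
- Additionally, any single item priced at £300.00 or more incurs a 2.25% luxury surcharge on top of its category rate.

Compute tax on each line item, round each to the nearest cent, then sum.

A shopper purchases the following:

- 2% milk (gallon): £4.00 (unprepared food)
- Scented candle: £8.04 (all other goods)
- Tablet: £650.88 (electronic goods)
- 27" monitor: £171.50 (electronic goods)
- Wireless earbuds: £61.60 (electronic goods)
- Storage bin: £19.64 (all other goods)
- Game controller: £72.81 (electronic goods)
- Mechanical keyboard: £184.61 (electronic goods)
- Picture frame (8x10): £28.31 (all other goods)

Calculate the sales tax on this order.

£90.60

2% milk (gallon) £4.00: unprepared food → 0% → £0.00
Scented candle £8.04: all other goods → 8.25% → £0.66
Tablet £650.88: electronic goods → 6.25% + 2.25% surcharge = 8.5% → £55.32
27" monitor £171.50: electronic goods → 6.25% → £10.72
Wireless earbuds £61.60: electronic goods → 6.25% → £3.85
Storage bin £19.64: all other goods → 8.25% → £1.62
Game controller £72.81: electronic goods → 6.25% → £4.55
Mechanical keyboard £184.61: electronic goods → 6.25% → £11.54
Picture frame (8x10) £28.31: all other goods → 8.25% → £2.34
Total tax = £0.66 + £55.32 + £10.72 + £3.85 + £1.62 + £4.55 + £11.54 + £2.34 = £90.60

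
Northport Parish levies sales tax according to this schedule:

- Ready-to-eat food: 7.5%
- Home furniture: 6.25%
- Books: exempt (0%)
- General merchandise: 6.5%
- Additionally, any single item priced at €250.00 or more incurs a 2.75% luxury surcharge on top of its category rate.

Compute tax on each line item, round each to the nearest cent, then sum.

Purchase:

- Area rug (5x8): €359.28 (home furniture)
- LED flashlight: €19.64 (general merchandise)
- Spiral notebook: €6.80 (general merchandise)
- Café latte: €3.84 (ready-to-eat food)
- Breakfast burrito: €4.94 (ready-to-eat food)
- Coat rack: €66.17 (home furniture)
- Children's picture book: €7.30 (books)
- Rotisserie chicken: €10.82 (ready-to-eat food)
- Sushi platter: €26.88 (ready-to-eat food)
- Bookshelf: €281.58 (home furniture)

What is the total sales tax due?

€67.03

Area rug (5x8) €359.28: home furniture → 6.25% + 2.75% surcharge = 9% → €32.34
LED flashlight €19.64: general merchandise → 6.5% → €1.28
Spiral notebook €6.80: general merchandise → 6.5% → €0.44
Café latte €3.84: ready-to-eat food → 7.5% → €0.29
Breakfast burrito €4.94: ready-to-eat food → 7.5% → €0.37
Coat rack €66.17: home furniture → 6.25% → €4.14
Children's picture book €7.30: books → 0% → €0.00
Rotisserie chicken €10.82: ready-to-eat food → 7.5% → €0.81
Sushi platter €26.88: ready-to-eat food → 7.5% → €2.02
Bookshelf €281.58: home furniture → 6.25% + 2.75% surcharge = 9% → €25.34
Total tax = €32.34 + €1.28 + €0.44 + €0.29 + €0.37 + €4.14 + €0.81 + €2.02 + €25.34 = €67.03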